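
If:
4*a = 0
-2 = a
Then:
No Solution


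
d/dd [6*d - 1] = 6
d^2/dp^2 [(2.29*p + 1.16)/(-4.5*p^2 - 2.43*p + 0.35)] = (-(2.29*p + 1.16)*(9.0*p + 2.43)*(18.0*p + 4.86) + (61.83*p + 21.5694)*(4.5*p^2 + 2.43*p - 0.35))/(4.5*p^2 + 2.43*p - 0.35)^3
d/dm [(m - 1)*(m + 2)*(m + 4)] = 3*m^2 + 10*m + 2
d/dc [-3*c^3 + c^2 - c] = -9*c^2 + 2*c - 1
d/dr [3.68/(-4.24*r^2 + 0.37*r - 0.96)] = (31.2064*r - 1.3616)/(4.24*r^2 - 0.37*r + 0.96)^2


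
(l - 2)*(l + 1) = l^2 - l - 2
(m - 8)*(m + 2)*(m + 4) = m^3 - 2*m^2 - 40*m - 64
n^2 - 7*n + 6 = (n - 6)*(n - 1)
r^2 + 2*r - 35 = (r - 5)*(r + 7)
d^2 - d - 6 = (d - 3)*(d + 2)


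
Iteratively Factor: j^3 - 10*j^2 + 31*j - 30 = (j - 2)*(j^2 - 8*j + 15) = (j - 5)*(j - 2)*(j - 3)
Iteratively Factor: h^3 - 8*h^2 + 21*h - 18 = (h - 3)*(h^2 - 5*h + 6) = (h - 3)*(h - 2)*(h - 3)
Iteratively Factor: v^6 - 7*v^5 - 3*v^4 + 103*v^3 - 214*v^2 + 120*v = (v)*(v^5 - 7*v^4 - 3*v^3 + 103*v^2 - 214*v + 120) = v*(v - 2)*(v^4 - 5*v^3 - 13*v^2 + 77*v - 60) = v*(v - 2)*(v + 4)*(v^3 - 9*v^2 + 23*v - 15) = v*(v - 5)*(v - 2)*(v + 4)*(v^2 - 4*v + 3) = v*(v - 5)*(v - 3)*(v - 2)*(v + 4)*(v - 1)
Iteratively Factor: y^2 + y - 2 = (y - 1)*(y + 2)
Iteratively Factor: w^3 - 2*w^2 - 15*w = (w)*(w^2 - 2*w - 15) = w*(w - 5)*(w + 3)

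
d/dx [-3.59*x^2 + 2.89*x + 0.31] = 2.89 - 7.18*x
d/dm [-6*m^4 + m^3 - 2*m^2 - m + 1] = -24*m^3 + 3*m^2 - 4*m - 1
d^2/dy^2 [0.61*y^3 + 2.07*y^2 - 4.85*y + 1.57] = 3.66*y + 4.14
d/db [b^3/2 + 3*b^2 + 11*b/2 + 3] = 3*b^2/2 + 6*b + 11/2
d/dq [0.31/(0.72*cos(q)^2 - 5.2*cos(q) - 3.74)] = (0.4464*cos(q) - 1.612)*sin(q)/(-0.72*cos(q)^2 + 5.2*cos(q) + 3.74)^2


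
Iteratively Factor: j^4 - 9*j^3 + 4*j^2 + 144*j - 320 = (j - 5)*(j^3 - 4*j^2 - 16*j + 64) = (j - 5)*(j - 4)*(j^2 - 16) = (j - 5)*(j - 4)*(j + 4)*(j - 4)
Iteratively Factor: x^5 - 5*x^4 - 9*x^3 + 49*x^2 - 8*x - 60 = (x - 2)*(x^4 - 3*x^3 - 15*x^2 + 19*x + 30) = (x - 2)^2*(x^3 - x^2 - 17*x - 15) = (x - 2)^2*(x + 3)*(x^2 - 4*x - 5) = (x - 2)^2*(x + 1)*(x + 3)*(x - 5)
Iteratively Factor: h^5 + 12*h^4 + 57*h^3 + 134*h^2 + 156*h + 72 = (h + 3)*(h^4 + 9*h^3 + 30*h^2 + 44*h + 24) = (h + 2)*(h + 3)*(h^3 + 7*h^2 + 16*h + 12) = (h + 2)^2*(h + 3)*(h^2 + 5*h + 6) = (h + 2)^3*(h + 3)*(h + 3)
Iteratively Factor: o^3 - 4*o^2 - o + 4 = (o - 4)*(o^2 - 1) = (o - 4)*(o + 1)*(o - 1)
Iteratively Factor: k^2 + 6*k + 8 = (k + 4)*(k + 2)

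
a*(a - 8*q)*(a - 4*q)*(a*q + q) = a^4*q - 12*a^3*q^2 + a^3*q + 32*a^2*q^3 - 12*a^2*q^2 + 32*a*q^3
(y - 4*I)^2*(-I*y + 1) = -I*y^3 - 7*y^2 + 8*I*y - 16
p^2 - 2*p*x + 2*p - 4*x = (p + 2)*(p - 2*x)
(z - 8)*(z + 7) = z^2 - z - 56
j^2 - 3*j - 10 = (j - 5)*(j + 2)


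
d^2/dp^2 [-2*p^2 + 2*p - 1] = -4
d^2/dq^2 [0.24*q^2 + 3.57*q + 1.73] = 0.480000000000000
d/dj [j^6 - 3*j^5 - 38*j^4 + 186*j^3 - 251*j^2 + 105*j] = 6*j^5 - 15*j^4 - 152*j^3 + 558*j^2 - 502*j + 105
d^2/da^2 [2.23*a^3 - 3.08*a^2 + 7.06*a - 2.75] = 13.38*a - 6.16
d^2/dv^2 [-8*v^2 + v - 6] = -16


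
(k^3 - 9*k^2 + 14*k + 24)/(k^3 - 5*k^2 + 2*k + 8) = (k - 6)/(k - 2)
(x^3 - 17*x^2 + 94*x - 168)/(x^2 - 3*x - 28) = (x^2 - 10*x + 24)/(x + 4)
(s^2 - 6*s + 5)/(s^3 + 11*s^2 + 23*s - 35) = (s - 5)/(s^2 + 12*s + 35)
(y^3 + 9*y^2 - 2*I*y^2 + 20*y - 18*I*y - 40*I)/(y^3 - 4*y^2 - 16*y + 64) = (y^2 + y*(5 - 2*I) - 10*I)/(y^2 - 8*y + 16)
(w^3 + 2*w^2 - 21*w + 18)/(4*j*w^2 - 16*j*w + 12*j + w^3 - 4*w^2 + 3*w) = (w + 6)/(4*j + w)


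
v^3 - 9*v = v*(v - 3)*(v + 3)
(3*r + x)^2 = 9*r^2 + 6*r*x + x^2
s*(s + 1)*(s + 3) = s^3 + 4*s^2 + 3*s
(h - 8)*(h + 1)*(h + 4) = h^3 - 3*h^2 - 36*h - 32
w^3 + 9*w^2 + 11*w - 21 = (w - 1)*(w + 3)*(w + 7)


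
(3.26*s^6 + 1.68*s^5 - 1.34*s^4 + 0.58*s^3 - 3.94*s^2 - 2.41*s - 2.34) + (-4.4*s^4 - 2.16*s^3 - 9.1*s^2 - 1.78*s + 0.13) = 3.26*s^6 + 1.68*s^5 - 5.74*s^4 - 1.58*s^3 - 13.04*s^2 - 4.19*s - 2.21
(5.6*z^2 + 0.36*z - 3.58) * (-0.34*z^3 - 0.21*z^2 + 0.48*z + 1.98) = -1.904*z^5 - 1.2984*z^4 + 3.8296*z^3 + 12.0126*z^2 - 1.0056*z - 7.0884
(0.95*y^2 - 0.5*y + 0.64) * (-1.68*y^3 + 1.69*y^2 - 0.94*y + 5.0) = -1.596*y^5 + 2.4455*y^4 - 2.8132*y^3 + 6.3016*y^2 - 3.1016*y + 3.2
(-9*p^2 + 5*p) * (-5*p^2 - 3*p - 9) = 45*p^4 + 2*p^3 + 66*p^2 - 45*p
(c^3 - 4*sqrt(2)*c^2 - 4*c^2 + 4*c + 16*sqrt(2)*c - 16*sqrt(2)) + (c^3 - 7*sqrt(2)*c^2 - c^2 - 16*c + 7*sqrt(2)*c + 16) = 2*c^3 - 11*sqrt(2)*c^2 - 5*c^2 - 12*c + 23*sqrt(2)*c - 16*sqrt(2) + 16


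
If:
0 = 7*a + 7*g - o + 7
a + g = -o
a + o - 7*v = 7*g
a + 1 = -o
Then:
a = -15/8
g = 1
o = 7/8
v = -8/7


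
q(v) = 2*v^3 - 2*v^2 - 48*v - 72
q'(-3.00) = 18.00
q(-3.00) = 0.00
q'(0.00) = -48.00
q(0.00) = -72.00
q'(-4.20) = 74.64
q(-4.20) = -53.86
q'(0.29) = -48.66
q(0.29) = -86.04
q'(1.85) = -34.86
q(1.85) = -154.98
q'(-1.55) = -27.38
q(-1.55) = -9.85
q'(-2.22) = -9.55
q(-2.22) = 2.82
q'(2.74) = -13.91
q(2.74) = -177.39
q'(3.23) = 1.68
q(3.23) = -180.51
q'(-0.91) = -39.39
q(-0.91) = -31.48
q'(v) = 6*v^2 - 4*v - 48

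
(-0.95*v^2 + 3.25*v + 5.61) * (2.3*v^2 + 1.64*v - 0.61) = -2.185*v^4 + 5.917*v^3 + 18.8125*v^2 + 7.2179*v - 3.4221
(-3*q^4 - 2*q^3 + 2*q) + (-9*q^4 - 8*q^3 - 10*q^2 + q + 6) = -12*q^4 - 10*q^3 - 10*q^2 + 3*q + 6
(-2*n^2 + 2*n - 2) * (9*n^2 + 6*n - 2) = -18*n^4 + 6*n^3 - 2*n^2 - 16*n + 4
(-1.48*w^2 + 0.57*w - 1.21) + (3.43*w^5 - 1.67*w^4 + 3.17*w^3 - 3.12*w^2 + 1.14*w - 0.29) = 3.43*w^5 - 1.67*w^4 + 3.17*w^3 - 4.6*w^2 + 1.71*w - 1.5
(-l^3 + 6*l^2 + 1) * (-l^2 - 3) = l^5 - 6*l^4 + 3*l^3 - 19*l^2 - 3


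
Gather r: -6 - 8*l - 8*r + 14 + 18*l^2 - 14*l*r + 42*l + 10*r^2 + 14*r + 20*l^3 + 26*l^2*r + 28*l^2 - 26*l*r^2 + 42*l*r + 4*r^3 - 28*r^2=20*l^3 + 46*l^2 + 34*l + 4*r^3 + r^2*(-26*l - 18) + r*(26*l^2 + 28*l + 6) + 8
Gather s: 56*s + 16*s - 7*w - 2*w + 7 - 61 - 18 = 72*s - 9*w - 72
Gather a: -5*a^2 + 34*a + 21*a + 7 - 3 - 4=-5*a^2 + 55*a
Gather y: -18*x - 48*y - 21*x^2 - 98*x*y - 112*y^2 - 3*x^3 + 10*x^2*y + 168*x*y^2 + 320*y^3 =-3*x^3 - 21*x^2 - 18*x + 320*y^3 + y^2*(168*x - 112) + y*(10*x^2 - 98*x - 48)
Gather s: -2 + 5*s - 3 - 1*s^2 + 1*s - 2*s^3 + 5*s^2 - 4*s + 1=-2*s^3 + 4*s^2 + 2*s - 4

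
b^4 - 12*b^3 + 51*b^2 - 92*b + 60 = (b - 5)*(b - 3)*(b - 2)^2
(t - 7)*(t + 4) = t^2 - 3*t - 28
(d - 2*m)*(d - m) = d^2 - 3*d*m + 2*m^2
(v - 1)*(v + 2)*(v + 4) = v^3 + 5*v^2 + 2*v - 8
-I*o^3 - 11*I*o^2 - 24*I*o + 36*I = (o + 6)^2*(-I*o + I)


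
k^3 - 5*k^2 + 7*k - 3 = (k - 3)*(k - 1)^2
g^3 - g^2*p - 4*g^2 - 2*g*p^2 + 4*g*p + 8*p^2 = (g - 4)*(g - 2*p)*(g + p)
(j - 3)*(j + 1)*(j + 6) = j^3 + 4*j^2 - 15*j - 18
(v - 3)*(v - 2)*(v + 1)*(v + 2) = v^4 - 2*v^3 - 7*v^2 + 8*v + 12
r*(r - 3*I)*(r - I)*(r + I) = r^4 - 3*I*r^3 + r^2 - 3*I*r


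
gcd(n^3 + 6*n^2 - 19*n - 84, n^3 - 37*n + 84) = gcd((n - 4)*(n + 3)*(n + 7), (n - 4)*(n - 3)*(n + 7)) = n^2 + 3*n - 28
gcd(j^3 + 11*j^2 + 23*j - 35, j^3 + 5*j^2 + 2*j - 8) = j - 1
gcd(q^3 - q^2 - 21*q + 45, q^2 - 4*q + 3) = q - 3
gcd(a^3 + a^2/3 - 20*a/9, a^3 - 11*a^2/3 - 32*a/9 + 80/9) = a^2 + a/3 - 20/9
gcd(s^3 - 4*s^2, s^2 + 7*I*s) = s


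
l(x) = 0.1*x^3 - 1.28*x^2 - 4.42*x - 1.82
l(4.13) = -34.86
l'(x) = 0.3*x^2 - 2.56*x - 4.42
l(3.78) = -31.42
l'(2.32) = -8.74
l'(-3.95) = 10.37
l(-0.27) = -0.72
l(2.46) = -18.95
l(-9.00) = -138.62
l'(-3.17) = 6.71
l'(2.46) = -8.90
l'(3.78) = -9.81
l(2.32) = -17.72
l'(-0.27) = -3.71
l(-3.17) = -3.86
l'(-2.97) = 5.83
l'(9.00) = -3.16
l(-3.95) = -10.50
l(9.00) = -72.38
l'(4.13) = -9.88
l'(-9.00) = 42.92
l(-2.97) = -2.60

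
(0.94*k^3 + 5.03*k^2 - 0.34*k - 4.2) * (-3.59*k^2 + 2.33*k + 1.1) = -3.3746*k^5 - 15.8675*k^4 + 13.9745*k^3 + 19.8188*k^2 - 10.16*k - 4.62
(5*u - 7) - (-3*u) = 8*u - 7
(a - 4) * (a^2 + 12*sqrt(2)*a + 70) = a^3 - 4*a^2 + 12*sqrt(2)*a^2 - 48*sqrt(2)*a + 70*a - 280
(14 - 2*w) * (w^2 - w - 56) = -2*w^3 + 16*w^2 + 98*w - 784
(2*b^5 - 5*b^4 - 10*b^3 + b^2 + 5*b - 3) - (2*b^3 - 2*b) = 2*b^5 - 5*b^4 - 12*b^3 + b^2 + 7*b - 3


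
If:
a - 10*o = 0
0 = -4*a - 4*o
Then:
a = 0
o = 0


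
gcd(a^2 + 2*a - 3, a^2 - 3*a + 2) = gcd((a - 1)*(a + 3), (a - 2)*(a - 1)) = a - 1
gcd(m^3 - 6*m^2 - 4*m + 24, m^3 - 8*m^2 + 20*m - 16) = m - 2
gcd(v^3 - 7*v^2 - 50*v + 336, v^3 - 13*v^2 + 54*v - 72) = v - 6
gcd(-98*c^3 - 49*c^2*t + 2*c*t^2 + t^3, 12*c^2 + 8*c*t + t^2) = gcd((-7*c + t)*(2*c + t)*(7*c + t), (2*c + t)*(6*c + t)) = 2*c + t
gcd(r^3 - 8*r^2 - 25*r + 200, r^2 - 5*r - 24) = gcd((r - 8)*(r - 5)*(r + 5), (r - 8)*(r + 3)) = r - 8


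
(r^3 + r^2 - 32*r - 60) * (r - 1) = r^4 - 33*r^2 - 28*r + 60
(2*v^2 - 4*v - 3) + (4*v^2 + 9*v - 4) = 6*v^2 + 5*v - 7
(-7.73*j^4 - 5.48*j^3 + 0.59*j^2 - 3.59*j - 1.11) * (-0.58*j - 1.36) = 4.4834*j^5 + 13.6912*j^4 + 7.1106*j^3 + 1.2798*j^2 + 5.5262*j + 1.5096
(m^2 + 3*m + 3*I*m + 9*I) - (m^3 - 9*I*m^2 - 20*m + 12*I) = -m^3 + m^2 + 9*I*m^2 + 23*m + 3*I*m - 3*I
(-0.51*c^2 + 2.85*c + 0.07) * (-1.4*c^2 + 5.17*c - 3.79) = 0.714*c^4 - 6.6267*c^3 + 16.5694*c^2 - 10.4396*c - 0.2653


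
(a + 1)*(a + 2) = a^2 + 3*a + 2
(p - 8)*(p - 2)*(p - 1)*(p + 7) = p^4 - 4*p^3 - 51*p^2 + 166*p - 112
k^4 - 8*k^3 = k^3*(k - 8)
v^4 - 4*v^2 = v^2*(v - 2)*(v + 2)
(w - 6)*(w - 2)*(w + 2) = w^3 - 6*w^2 - 4*w + 24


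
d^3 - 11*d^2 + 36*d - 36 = (d - 6)*(d - 3)*(d - 2)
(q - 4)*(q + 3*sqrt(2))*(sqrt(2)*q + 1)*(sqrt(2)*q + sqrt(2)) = 2*q^4 - 6*q^3 + 7*sqrt(2)*q^3 - 21*sqrt(2)*q^2 - 2*q^2 - 28*sqrt(2)*q - 18*q - 24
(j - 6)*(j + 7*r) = j^2 + 7*j*r - 6*j - 42*r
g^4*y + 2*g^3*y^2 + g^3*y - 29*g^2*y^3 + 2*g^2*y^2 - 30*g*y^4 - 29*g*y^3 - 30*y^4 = (g - 5*y)*(g + y)*(g + 6*y)*(g*y + y)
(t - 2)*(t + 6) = t^2 + 4*t - 12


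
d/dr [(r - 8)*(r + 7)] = 2*r - 1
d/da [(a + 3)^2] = 2*a + 6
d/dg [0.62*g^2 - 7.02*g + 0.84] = 1.24*g - 7.02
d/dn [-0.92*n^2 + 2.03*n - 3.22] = 2.03 - 1.84*n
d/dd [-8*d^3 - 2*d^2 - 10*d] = -24*d^2 - 4*d - 10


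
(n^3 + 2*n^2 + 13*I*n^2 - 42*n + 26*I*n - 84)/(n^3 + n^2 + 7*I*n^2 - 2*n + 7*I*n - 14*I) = (n + 6*I)/(n - 1)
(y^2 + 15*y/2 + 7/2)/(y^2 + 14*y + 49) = (y + 1/2)/(y + 7)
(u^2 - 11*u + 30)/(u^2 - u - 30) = (u - 5)/(u + 5)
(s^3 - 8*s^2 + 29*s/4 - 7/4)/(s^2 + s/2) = (4*s^3 - 32*s^2 + 29*s - 7)/(2*s*(2*s + 1))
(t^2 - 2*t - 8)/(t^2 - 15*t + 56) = (t^2 - 2*t - 8)/(t^2 - 15*t + 56)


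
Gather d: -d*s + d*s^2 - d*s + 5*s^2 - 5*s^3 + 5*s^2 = d*(s^2 - 2*s) - 5*s^3 + 10*s^2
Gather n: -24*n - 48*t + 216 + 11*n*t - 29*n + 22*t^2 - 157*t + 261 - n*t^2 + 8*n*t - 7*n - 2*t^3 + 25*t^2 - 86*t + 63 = n*(-t^2 + 19*t - 60) - 2*t^3 + 47*t^2 - 291*t + 540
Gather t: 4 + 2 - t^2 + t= -t^2 + t + 6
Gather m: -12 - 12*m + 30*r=-12*m + 30*r - 12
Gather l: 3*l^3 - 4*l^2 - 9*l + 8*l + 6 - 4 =3*l^3 - 4*l^2 - l + 2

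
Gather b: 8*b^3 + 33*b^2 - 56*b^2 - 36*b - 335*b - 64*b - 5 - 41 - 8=8*b^3 - 23*b^2 - 435*b - 54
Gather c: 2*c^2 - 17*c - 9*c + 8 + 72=2*c^2 - 26*c + 80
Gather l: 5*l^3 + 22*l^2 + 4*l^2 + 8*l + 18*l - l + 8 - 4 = 5*l^3 + 26*l^2 + 25*l + 4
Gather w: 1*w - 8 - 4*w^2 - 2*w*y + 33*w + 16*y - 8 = -4*w^2 + w*(34 - 2*y) + 16*y - 16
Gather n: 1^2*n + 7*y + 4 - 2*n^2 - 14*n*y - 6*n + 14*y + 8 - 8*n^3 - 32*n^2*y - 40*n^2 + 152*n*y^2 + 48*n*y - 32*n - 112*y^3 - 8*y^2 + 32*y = -8*n^3 + n^2*(-32*y - 42) + n*(152*y^2 + 34*y - 37) - 112*y^3 - 8*y^2 + 53*y + 12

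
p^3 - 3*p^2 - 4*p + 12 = (p - 3)*(p - 2)*(p + 2)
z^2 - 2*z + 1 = (z - 1)^2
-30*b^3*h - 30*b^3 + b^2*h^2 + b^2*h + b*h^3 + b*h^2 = (-5*b + h)*(6*b + h)*(b*h + b)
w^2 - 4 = (w - 2)*(w + 2)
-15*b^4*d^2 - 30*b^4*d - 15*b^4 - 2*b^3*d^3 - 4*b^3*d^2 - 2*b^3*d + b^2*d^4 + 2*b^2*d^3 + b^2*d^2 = (-5*b + d)*(3*b + d)*(b*d + b)^2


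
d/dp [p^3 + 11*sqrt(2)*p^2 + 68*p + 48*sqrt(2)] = 3*p^2 + 22*sqrt(2)*p + 68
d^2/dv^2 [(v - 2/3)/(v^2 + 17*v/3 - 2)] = 2*((3*v - 2)*(6*v + 17)^2 - 9*(3*v + 5)*(3*v^2 + 17*v - 6))/(3*v^2 + 17*v - 6)^3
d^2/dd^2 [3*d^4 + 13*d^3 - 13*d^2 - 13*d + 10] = 36*d^2 + 78*d - 26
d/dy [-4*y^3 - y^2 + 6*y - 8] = -12*y^2 - 2*y + 6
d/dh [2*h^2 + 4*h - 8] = 4*h + 4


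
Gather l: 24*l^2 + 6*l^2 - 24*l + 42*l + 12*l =30*l^2 + 30*l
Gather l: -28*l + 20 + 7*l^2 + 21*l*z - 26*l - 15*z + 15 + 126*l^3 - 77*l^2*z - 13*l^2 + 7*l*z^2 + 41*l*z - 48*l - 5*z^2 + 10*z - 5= 126*l^3 + l^2*(-77*z - 6) + l*(7*z^2 + 62*z - 102) - 5*z^2 - 5*z + 30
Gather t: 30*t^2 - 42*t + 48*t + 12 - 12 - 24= 30*t^2 + 6*t - 24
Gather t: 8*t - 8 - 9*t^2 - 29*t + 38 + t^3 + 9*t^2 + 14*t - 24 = t^3 - 7*t + 6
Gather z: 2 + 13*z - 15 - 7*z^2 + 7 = -7*z^2 + 13*z - 6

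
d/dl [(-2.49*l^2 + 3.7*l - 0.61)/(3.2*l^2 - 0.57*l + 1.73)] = (-10.4207*l^2 - 4.7114*l + 6.0533)/(10.24*l^4 - 3.648*l^3 + 11.3969*l^2 - 1.9722*l + 2.9929)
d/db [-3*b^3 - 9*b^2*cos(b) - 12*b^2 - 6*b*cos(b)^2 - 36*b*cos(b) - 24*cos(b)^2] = 9*b^2*sin(b) - 9*b^2 + 36*b*sin(b) + 6*b*sin(2*b) - 18*b*cos(b) - 24*b + 24*sin(2*b) - 6*cos(b)^2 - 36*cos(b)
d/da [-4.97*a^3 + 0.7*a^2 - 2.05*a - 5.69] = -14.91*a^2 + 1.4*a - 2.05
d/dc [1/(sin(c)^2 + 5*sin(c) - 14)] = -(2*sin(c) + 5)*cos(c)/(sin(c)^2 + 5*sin(c) - 14)^2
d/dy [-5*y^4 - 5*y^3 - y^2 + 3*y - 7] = -20*y^3 - 15*y^2 - 2*y + 3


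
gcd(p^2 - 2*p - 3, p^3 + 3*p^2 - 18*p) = p - 3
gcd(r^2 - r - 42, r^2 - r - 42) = r^2 - r - 42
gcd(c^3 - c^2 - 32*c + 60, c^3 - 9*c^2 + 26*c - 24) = c - 2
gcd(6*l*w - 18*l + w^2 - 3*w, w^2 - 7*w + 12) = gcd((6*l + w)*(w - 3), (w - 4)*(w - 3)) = w - 3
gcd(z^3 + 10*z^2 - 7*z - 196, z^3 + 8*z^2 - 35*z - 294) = z^2 + 14*z + 49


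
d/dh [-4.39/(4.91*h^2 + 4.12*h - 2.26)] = (43.1098*h + 18.0868)/(4.91*h^2 + 4.12*h - 2.26)^2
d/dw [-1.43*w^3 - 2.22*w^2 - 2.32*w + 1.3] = -4.29*w^2 - 4.44*w - 2.32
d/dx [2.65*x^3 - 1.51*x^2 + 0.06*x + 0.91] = 7.95*x^2 - 3.02*x + 0.06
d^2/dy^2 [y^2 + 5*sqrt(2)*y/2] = 2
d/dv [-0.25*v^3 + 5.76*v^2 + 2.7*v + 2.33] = -0.75*v^2 + 11.52*v + 2.7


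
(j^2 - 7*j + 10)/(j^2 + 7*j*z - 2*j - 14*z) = (j - 5)/(j + 7*z)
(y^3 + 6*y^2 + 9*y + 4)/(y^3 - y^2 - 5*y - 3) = (y + 4)/(y - 3)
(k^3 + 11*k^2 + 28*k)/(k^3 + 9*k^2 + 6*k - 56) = k/(k - 2)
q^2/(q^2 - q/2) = 2*q/(2*q - 1)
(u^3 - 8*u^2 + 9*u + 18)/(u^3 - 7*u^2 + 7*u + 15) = (u - 6)/(u - 5)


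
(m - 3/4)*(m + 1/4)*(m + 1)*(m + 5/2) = m^4 + 3*m^3 + 9*m^2/16 - 61*m/32 - 15/32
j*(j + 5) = j^2 + 5*j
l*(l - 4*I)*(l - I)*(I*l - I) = I*l^4 + 5*l^3 - I*l^3 - 5*l^2 - 4*I*l^2 + 4*I*l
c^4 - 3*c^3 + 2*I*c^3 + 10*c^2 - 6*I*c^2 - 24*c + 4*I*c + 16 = (c - 2)*(c - 1)*(c - 2*I)*(c + 4*I)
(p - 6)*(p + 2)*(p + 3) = p^3 - p^2 - 24*p - 36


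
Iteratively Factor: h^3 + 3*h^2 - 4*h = (h + 4)*(h^2 - h) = (h - 1)*(h + 4)*(h)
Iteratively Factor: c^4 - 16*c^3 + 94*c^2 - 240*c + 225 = (c - 5)*(c^3 - 11*c^2 + 39*c - 45) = (c - 5)^2*(c^2 - 6*c + 9) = (c - 5)^2*(c - 3)*(c - 3)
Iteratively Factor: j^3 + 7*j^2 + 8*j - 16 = (j + 4)*(j^2 + 3*j - 4) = (j - 1)*(j + 4)*(j + 4)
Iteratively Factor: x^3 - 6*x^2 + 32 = (x - 4)*(x^2 - 2*x - 8) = (x - 4)^2*(x + 2)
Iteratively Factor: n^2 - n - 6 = (n + 2)*(n - 3)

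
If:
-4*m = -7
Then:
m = 7/4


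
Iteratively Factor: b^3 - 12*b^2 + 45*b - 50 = (b - 2)*(b^2 - 10*b + 25) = (b - 5)*(b - 2)*(b - 5)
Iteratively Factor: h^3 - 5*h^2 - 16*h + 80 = (h - 4)*(h^2 - h - 20) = (h - 4)*(h + 4)*(h - 5)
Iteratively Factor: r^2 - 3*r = (r)*(r - 3)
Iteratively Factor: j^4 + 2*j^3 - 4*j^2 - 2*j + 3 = (j - 1)*(j^3 + 3*j^2 - j - 3) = (j - 1)*(j + 3)*(j^2 - 1) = (j - 1)^2*(j + 3)*(j + 1)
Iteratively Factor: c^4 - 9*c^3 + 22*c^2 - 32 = (c - 4)*(c^3 - 5*c^2 + 2*c + 8) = (c - 4)*(c - 2)*(c^2 - 3*c - 4) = (c - 4)*(c - 2)*(c + 1)*(c - 4)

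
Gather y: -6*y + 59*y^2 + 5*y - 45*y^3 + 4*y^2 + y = -45*y^3 + 63*y^2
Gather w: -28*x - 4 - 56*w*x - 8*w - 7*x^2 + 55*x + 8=w*(-56*x - 8) - 7*x^2 + 27*x + 4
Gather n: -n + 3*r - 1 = -n + 3*r - 1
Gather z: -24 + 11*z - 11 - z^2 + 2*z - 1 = -z^2 + 13*z - 36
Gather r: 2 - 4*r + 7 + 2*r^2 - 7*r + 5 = 2*r^2 - 11*r + 14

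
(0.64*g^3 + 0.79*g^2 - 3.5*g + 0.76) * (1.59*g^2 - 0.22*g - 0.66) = 1.0176*g^5 + 1.1153*g^4 - 6.1612*g^3 + 1.457*g^2 + 2.1428*g - 0.5016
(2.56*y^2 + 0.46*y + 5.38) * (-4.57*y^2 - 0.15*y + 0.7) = -11.6992*y^4 - 2.4862*y^3 - 22.8636*y^2 - 0.485*y + 3.766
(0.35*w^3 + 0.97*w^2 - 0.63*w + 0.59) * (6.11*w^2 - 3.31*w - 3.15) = 2.1385*w^5 + 4.7682*w^4 - 8.1625*w^3 + 2.6347*w^2 + 0.0316000000000001*w - 1.8585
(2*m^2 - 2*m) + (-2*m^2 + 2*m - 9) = -9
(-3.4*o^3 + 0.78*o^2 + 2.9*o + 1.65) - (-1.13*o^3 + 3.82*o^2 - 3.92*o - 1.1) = -2.27*o^3 - 3.04*o^2 + 6.82*o + 2.75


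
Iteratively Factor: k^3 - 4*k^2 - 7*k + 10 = (k + 2)*(k^2 - 6*k + 5) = (k - 5)*(k + 2)*(k - 1)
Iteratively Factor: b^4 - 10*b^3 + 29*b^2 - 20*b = (b)*(b^3 - 10*b^2 + 29*b - 20) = b*(b - 4)*(b^2 - 6*b + 5) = b*(b - 5)*(b - 4)*(b - 1)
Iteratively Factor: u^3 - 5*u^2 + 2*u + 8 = (u + 1)*(u^2 - 6*u + 8) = (u - 4)*(u + 1)*(u - 2)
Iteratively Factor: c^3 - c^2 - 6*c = (c + 2)*(c^2 - 3*c) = (c - 3)*(c + 2)*(c)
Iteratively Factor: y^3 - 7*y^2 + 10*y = (y)*(y^2 - 7*y + 10) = y*(y - 5)*(y - 2)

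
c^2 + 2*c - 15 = (c - 3)*(c + 5)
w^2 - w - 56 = (w - 8)*(w + 7)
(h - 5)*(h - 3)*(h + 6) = h^3 - 2*h^2 - 33*h + 90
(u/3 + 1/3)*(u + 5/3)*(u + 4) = u^3/3 + 20*u^2/9 + 37*u/9 + 20/9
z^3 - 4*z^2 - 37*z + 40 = (z - 8)*(z - 1)*(z + 5)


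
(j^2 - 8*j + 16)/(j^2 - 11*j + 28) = (j - 4)/(j - 7)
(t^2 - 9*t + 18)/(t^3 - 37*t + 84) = (t - 6)/(t^2 + 3*t - 28)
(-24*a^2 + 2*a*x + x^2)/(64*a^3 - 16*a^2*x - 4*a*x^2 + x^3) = (6*a + x)/(-16*a^2 + x^2)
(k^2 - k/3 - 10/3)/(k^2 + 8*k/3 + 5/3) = (k - 2)/(k + 1)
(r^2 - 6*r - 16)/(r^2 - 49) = (r^2 - 6*r - 16)/(r^2 - 49)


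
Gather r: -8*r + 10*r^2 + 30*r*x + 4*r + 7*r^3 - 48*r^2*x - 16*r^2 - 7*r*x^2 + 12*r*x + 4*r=7*r^3 + r^2*(-48*x - 6) + r*(-7*x^2 + 42*x)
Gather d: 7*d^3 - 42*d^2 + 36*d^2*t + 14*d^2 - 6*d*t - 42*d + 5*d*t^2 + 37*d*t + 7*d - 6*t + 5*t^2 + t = 7*d^3 + d^2*(36*t - 28) + d*(5*t^2 + 31*t - 35) + 5*t^2 - 5*t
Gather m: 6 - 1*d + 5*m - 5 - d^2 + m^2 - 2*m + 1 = -d^2 - d + m^2 + 3*m + 2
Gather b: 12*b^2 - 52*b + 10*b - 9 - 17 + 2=12*b^2 - 42*b - 24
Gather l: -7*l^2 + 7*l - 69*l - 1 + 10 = -7*l^2 - 62*l + 9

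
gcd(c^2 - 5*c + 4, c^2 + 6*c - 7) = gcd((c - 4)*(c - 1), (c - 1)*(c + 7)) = c - 1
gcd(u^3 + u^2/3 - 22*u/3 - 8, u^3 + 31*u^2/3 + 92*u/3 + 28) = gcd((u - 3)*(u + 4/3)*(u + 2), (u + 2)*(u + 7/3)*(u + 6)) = u + 2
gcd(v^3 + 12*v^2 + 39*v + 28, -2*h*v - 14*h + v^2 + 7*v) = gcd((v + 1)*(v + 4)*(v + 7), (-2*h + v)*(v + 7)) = v + 7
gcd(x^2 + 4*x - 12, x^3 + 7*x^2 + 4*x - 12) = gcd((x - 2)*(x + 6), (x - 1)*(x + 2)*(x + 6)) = x + 6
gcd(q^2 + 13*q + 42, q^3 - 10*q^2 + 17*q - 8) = 1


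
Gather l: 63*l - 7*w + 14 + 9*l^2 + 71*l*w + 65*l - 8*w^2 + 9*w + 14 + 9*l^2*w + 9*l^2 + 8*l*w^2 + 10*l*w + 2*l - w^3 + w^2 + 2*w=l^2*(9*w + 18) + l*(8*w^2 + 81*w + 130) - w^3 - 7*w^2 + 4*w + 28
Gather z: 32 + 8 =40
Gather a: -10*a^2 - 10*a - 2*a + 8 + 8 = -10*a^2 - 12*a + 16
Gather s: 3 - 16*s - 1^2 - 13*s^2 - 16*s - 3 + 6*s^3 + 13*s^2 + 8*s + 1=6*s^3 - 24*s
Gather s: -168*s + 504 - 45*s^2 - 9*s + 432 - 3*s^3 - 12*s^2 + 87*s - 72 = -3*s^3 - 57*s^2 - 90*s + 864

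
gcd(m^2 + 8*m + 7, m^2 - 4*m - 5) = m + 1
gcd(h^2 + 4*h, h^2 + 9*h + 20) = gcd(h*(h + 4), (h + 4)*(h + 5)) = h + 4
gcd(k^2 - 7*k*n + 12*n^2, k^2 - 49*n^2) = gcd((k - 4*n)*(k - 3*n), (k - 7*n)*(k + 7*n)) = 1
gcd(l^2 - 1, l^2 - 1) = l^2 - 1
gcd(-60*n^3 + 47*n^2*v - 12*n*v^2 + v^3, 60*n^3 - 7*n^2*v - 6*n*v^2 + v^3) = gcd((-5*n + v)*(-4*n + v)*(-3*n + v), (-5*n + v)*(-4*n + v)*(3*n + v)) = 20*n^2 - 9*n*v + v^2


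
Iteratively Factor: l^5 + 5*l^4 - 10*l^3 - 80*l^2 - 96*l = (l + 2)*(l^4 + 3*l^3 - 16*l^2 - 48*l) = l*(l + 2)*(l^3 + 3*l^2 - 16*l - 48) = l*(l + 2)*(l + 3)*(l^2 - 16) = l*(l + 2)*(l + 3)*(l + 4)*(l - 4)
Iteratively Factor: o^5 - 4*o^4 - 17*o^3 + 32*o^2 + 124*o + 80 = (o - 5)*(o^4 + o^3 - 12*o^2 - 28*o - 16) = (o - 5)*(o - 4)*(o^3 + 5*o^2 + 8*o + 4) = (o - 5)*(o - 4)*(o + 1)*(o^2 + 4*o + 4) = (o - 5)*(o - 4)*(o + 1)*(o + 2)*(o + 2)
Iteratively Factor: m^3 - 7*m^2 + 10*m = (m - 5)*(m^2 - 2*m) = m*(m - 5)*(m - 2)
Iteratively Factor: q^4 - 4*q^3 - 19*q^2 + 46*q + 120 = (q - 5)*(q^3 + q^2 - 14*q - 24) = (q - 5)*(q + 3)*(q^2 - 2*q - 8) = (q - 5)*(q + 2)*(q + 3)*(q - 4)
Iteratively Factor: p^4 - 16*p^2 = (p)*(p^3 - 16*p) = p*(p - 4)*(p^2 + 4*p) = p^2*(p - 4)*(p + 4)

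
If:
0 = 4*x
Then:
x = 0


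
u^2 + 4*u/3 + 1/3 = (u + 1/3)*(u + 1)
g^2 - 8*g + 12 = (g - 6)*(g - 2)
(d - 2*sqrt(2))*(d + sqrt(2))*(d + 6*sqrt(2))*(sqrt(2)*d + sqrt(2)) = sqrt(2)*d^4 + sqrt(2)*d^3 + 10*d^3 - 16*sqrt(2)*d^2 + 10*d^2 - 48*d - 16*sqrt(2)*d - 48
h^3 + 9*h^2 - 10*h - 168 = (h - 4)*(h + 6)*(h + 7)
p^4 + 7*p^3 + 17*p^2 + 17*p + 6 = (p + 1)^2*(p + 2)*(p + 3)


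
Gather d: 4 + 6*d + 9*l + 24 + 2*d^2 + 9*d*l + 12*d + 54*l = 2*d^2 + d*(9*l + 18) + 63*l + 28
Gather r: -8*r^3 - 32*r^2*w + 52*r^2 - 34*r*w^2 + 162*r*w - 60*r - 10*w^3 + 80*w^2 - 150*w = -8*r^3 + r^2*(52 - 32*w) + r*(-34*w^2 + 162*w - 60) - 10*w^3 + 80*w^2 - 150*w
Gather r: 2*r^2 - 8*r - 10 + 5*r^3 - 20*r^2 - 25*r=5*r^3 - 18*r^2 - 33*r - 10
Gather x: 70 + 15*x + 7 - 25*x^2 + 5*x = -25*x^2 + 20*x + 77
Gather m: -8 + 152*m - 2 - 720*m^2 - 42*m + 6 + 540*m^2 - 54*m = -180*m^2 + 56*m - 4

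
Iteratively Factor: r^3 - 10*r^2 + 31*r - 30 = (r - 5)*(r^2 - 5*r + 6) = (r - 5)*(r - 3)*(r - 2)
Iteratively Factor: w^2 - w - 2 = (w + 1)*(w - 2)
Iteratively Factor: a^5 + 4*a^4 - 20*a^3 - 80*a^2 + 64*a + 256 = (a - 4)*(a^4 + 8*a^3 + 12*a^2 - 32*a - 64) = (a - 4)*(a - 2)*(a^3 + 10*a^2 + 32*a + 32) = (a - 4)*(a - 2)*(a + 2)*(a^2 + 8*a + 16) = (a - 4)*(a - 2)*(a + 2)*(a + 4)*(a + 4)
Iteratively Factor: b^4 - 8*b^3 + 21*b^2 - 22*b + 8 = (b - 1)*(b^3 - 7*b^2 + 14*b - 8) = (b - 1)^2*(b^2 - 6*b + 8) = (b - 4)*(b - 1)^2*(b - 2)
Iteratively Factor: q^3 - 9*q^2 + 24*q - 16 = (q - 4)*(q^2 - 5*q + 4) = (q - 4)*(q - 1)*(q - 4)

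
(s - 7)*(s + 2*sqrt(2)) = s^2 - 7*s + 2*sqrt(2)*s - 14*sqrt(2)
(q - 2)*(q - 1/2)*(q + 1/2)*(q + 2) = q^4 - 17*q^2/4 + 1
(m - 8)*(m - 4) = m^2 - 12*m + 32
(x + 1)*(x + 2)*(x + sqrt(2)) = x^3 + sqrt(2)*x^2 + 3*x^2 + 2*x + 3*sqrt(2)*x + 2*sqrt(2)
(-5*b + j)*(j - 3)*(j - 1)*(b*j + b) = -5*b^2*j^3 + 15*b^2*j^2 + 5*b^2*j - 15*b^2 + b*j^4 - 3*b*j^3 - b*j^2 + 3*b*j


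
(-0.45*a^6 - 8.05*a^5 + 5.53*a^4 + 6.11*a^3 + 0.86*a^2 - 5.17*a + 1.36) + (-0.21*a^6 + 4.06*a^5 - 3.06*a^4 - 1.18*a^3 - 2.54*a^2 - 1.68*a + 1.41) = -0.66*a^6 - 3.99*a^5 + 2.47*a^4 + 4.93*a^3 - 1.68*a^2 - 6.85*a + 2.77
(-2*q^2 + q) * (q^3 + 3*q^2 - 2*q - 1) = -2*q^5 - 5*q^4 + 7*q^3 - q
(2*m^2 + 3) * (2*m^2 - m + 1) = 4*m^4 - 2*m^3 + 8*m^2 - 3*m + 3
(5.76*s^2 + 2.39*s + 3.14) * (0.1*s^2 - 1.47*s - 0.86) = 0.576*s^4 - 8.2282*s^3 - 8.1529*s^2 - 6.6712*s - 2.7004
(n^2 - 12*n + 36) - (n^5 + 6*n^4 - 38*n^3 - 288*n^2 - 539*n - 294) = -n^5 - 6*n^4 + 38*n^3 + 289*n^2 + 527*n + 330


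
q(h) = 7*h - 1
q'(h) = 7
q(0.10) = -0.30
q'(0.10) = 7.00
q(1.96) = 12.72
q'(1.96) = 7.00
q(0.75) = 4.25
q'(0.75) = 7.00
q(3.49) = 23.43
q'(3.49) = 7.00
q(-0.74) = -6.18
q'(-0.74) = 7.00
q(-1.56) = -11.92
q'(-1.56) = 7.00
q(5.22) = 35.54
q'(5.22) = 7.00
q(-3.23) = -23.61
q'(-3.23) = 7.00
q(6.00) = 41.00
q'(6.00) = 7.00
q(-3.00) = -22.00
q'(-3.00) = 7.00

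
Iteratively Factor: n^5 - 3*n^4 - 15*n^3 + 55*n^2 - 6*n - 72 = (n - 2)*(n^4 - n^3 - 17*n^2 + 21*n + 36) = (n - 2)*(n + 1)*(n^3 - 2*n^2 - 15*n + 36) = (n - 3)*(n - 2)*(n + 1)*(n^2 + n - 12) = (n - 3)*(n - 2)*(n + 1)*(n + 4)*(n - 3)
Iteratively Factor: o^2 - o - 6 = (o + 2)*(o - 3)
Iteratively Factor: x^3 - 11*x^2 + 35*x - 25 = (x - 1)*(x^2 - 10*x + 25) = (x - 5)*(x - 1)*(x - 5)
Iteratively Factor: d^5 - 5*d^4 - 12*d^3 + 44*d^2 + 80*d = (d - 5)*(d^4 - 12*d^2 - 16*d) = (d - 5)*(d + 2)*(d^3 - 2*d^2 - 8*d) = (d - 5)*(d - 4)*(d + 2)*(d^2 + 2*d) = d*(d - 5)*(d - 4)*(d + 2)*(d + 2)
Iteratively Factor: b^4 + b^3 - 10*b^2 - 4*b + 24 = (b - 2)*(b^3 + 3*b^2 - 4*b - 12) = (b - 2)*(b + 2)*(b^2 + b - 6) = (b - 2)*(b + 2)*(b + 3)*(b - 2)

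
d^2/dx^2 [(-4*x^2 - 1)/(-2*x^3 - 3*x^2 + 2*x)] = 2*(16*x^6 + 72*x^4 + 72*x^3 + 15*x^2 - 18*x + 4)/(x^3*(8*x^6 + 36*x^5 + 30*x^4 - 45*x^3 - 30*x^2 + 36*x - 8))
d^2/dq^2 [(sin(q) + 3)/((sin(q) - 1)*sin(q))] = (-sin(q) - 14 - 3/sin(q) + 12/sin(q)^2 - 6/sin(q)^3)/(sin(q) - 1)^2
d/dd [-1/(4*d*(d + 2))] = (d + 1)/(2*d^2*(d + 2)^2)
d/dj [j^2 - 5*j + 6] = 2*j - 5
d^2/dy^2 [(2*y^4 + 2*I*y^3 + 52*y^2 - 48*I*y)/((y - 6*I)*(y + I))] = 4*(y^6 - 15*I*y^5 - 57*y^4 - 165*I*y^3 - 162*y^2 + 540*I*y + 1656)/(y^6 - 15*I*y^5 - 57*y^4 - 55*I*y^3 - 342*y^2 - 540*I*y + 216)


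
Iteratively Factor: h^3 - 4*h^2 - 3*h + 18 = (h - 3)*(h^2 - h - 6) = (h - 3)*(h + 2)*(h - 3)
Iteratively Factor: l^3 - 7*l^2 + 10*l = (l - 2)*(l^2 - 5*l) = l*(l - 2)*(l - 5)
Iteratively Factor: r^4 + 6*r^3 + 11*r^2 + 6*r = (r + 1)*(r^3 + 5*r^2 + 6*r) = (r + 1)*(r + 3)*(r^2 + 2*r) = r*(r + 1)*(r + 3)*(r + 2)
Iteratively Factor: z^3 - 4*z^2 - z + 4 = (z + 1)*(z^2 - 5*z + 4) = (z - 1)*(z + 1)*(z - 4)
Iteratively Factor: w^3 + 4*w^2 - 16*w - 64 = (w + 4)*(w^2 - 16) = (w + 4)^2*(w - 4)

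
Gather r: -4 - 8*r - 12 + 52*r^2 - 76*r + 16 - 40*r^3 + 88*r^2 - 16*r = -40*r^3 + 140*r^2 - 100*r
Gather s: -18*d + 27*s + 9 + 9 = -18*d + 27*s + 18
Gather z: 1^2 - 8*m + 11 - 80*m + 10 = 22 - 88*m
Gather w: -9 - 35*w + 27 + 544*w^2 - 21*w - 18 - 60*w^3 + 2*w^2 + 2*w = -60*w^3 + 546*w^2 - 54*w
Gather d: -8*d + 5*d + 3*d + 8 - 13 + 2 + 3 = 0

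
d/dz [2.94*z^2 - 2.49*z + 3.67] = 5.88*z - 2.49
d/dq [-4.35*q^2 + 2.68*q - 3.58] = 2.68 - 8.7*q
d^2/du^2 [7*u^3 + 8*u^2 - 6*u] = 42*u + 16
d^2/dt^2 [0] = 0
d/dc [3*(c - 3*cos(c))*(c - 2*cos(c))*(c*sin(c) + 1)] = 3*(c - 3*cos(c))*(c - 2*cos(c))*(c*cos(c) + sin(c)) + 3*(c - 3*cos(c))*(c*sin(c) + 1)*(2*sin(c) + 1) + 3*(c - 2*cos(c))*(c*sin(c) + 1)*(3*sin(c) + 1)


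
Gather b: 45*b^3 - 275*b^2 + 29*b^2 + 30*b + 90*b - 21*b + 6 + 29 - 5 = 45*b^3 - 246*b^2 + 99*b + 30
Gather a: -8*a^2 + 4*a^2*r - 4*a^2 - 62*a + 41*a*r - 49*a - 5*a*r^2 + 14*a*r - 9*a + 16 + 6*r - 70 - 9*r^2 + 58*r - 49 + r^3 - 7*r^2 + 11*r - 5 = a^2*(4*r - 12) + a*(-5*r^2 + 55*r - 120) + r^3 - 16*r^2 + 75*r - 108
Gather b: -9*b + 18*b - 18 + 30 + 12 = 9*b + 24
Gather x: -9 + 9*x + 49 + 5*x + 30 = 14*x + 70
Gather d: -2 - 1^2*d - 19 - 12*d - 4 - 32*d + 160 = 135 - 45*d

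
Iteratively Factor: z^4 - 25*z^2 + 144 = (z - 3)*(z^3 + 3*z^2 - 16*z - 48) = (z - 3)*(z + 4)*(z^2 - z - 12) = (z - 4)*(z - 3)*(z + 4)*(z + 3)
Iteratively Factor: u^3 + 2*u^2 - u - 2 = (u - 1)*(u^2 + 3*u + 2) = (u - 1)*(u + 2)*(u + 1)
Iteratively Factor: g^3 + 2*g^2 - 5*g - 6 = (g - 2)*(g^2 + 4*g + 3) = (g - 2)*(g + 3)*(g + 1)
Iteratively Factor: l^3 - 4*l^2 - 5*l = (l - 5)*(l^2 + l) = l*(l - 5)*(l + 1)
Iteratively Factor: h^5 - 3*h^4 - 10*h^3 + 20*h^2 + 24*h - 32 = (h + 2)*(h^4 - 5*h^3 + 20*h - 16) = (h + 2)^2*(h^3 - 7*h^2 + 14*h - 8) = (h - 1)*(h + 2)^2*(h^2 - 6*h + 8) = (h - 2)*(h - 1)*(h + 2)^2*(h - 4)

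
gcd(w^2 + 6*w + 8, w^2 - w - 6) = w + 2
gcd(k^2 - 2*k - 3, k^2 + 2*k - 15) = k - 3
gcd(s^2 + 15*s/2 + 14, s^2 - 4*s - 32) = s + 4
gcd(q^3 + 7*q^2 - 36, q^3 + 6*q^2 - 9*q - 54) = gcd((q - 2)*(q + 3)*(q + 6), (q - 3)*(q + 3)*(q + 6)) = q^2 + 9*q + 18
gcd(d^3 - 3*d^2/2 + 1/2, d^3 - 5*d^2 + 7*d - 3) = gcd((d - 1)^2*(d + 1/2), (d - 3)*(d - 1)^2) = d^2 - 2*d + 1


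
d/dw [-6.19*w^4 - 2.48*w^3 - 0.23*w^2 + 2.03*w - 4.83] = -24.76*w^3 - 7.44*w^2 - 0.46*w + 2.03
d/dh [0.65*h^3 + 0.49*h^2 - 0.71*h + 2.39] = 1.95*h^2 + 0.98*h - 0.71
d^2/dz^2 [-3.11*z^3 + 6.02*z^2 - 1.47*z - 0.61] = 12.04 - 18.66*z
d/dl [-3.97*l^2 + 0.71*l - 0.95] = 0.71 - 7.94*l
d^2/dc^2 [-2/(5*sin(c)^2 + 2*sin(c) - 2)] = 4*(50*sin(c)^4 + 15*sin(c)^3 - 53*sin(c)^2 - 28*sin(c) - 14)/(5*sin(c)^2 + 2*sin(c) - 2)^3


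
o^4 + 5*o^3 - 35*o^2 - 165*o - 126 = (o - 6)*(o + 1)*(o + 3)*(o + 7)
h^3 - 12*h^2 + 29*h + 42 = (h - 7)*(h - 6)*(h + 1)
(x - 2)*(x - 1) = x^2 - 3*x + 2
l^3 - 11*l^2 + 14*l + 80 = (l - 8)*(l - 5)*(l + 2)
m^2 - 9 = (m - 3)*(m + 3)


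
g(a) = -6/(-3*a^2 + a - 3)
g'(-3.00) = 0.10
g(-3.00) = 0.18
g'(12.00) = 0.00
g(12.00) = 0.01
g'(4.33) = -0.05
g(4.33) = 0.11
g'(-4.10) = 0.05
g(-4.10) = 0.10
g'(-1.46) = 0.50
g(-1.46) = 0.55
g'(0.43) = -0.97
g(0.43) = 1.92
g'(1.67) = -0.58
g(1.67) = 0.62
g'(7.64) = -0.01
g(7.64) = 0.04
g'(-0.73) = 1.14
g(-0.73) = 1.13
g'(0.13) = 0.15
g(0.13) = 2.05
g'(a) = -6*(6*a - 1)/(-3*a^2 + a - 3)^2 = 6*(1 - 6*a)/(3*a^2 - a + 3)^2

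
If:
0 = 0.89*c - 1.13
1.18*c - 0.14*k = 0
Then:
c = 1.27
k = 10.70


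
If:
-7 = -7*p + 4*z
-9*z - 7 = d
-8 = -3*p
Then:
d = -133/4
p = 8/3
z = 35/12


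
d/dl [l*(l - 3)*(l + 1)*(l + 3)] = 4*l^3 + 3*l^2 - 18*l - 9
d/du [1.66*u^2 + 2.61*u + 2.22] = 3.32*u + 2.61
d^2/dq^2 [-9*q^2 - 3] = -18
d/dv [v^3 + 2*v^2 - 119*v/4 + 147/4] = 3*v^2 + 4*v - 119/4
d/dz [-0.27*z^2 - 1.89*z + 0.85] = -0.54*z - 1.89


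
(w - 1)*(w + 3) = w^2 + 2*w - 3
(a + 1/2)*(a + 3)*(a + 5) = a^3 + 17*a^2/2 + 19*a + 15/2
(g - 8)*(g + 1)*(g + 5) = g^3 - 2*g^2 - 43*g - 40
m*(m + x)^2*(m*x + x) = m^4*x + 2*m^3*x^2 + m^3*x + m^2*x^3 + 2*m^2*x^2 + m*x^3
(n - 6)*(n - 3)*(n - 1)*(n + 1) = n^4 - 9*n^3 + 17*n^2 + 9*n - 18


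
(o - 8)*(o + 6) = o^2 - 2*o - 48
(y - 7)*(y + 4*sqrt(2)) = y^2 - 7*y + 4*sqrt(2)*y - 28*sqrt(2)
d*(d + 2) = d^2 + 2*d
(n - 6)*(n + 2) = n^2 - 4*n - 12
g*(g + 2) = g^2 + 2*g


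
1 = 1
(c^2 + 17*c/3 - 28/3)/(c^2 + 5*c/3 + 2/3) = (3*c^2 + 17*c - 28)/(3*c^2 + 5*c + 2)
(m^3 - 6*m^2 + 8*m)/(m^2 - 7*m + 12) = m*(m - 2)/(m - 3)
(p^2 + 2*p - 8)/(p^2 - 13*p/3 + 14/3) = 3*(p + 4)/(3*p - 7)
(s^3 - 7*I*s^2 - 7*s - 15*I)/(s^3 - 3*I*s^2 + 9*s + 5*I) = (s - 3*I)/(s + I)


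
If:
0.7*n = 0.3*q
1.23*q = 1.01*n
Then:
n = 0.00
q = 0.00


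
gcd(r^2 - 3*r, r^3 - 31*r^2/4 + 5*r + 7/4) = 1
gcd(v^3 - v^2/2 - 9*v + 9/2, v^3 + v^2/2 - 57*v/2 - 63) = v + 3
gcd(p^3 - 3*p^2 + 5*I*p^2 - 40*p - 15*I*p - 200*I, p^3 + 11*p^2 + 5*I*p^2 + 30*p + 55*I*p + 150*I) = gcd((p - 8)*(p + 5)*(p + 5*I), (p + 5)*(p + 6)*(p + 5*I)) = p^2 + p*(5 + 5*I) + 25*I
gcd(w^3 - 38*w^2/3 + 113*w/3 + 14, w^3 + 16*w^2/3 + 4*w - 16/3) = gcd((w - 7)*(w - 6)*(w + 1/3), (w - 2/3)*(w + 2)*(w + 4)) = 1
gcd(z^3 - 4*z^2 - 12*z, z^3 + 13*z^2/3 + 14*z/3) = z^2 + 2*z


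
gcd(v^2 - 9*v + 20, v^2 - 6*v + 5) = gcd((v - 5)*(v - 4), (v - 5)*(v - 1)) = v - 5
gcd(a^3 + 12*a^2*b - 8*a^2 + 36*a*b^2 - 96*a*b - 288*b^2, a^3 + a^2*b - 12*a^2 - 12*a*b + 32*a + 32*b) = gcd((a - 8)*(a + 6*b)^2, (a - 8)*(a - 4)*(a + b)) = a - 8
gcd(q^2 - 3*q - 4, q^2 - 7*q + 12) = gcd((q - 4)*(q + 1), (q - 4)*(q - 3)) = q - 4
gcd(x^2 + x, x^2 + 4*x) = x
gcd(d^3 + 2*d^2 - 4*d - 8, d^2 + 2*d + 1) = 1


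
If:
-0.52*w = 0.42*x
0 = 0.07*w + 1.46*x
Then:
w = 0.00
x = 0.00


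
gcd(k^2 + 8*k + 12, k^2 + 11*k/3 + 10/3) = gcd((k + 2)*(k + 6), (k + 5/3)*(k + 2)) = k + 2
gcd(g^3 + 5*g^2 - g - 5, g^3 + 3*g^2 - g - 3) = g^2 - 1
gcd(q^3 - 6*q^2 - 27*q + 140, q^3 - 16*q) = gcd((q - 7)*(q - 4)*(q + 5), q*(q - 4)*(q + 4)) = q - 4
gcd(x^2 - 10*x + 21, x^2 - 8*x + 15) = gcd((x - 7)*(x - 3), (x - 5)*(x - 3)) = x - 3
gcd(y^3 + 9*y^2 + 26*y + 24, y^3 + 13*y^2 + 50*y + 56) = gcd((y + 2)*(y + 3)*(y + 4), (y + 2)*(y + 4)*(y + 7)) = y^2 + 6*y + 8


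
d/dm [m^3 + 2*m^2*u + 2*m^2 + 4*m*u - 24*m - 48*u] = 3*m^2 + 4*m*u + 4*m + 4*u - 24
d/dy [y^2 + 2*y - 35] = 2*y + 2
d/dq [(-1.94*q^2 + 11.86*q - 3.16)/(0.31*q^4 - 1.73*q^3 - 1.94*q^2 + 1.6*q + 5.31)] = (1.2028*q^5 - 14.386*q^4 + 44.954*q^3 + 3.504*q^2 - 32.8636*q + 68.0326)/(0.0961*q^8 - 1.0726*q^7 + 1.7901*q^6 + 7.7044*q^5 + 1.5198*q^4 - 24.5806*q^3 - 18.0428*q^2 + 16.992*q + 28.1961)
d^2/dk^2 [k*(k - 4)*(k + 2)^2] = 12*k^2 - 24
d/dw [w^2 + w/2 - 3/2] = 2*w + 1/2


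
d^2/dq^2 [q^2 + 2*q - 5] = 2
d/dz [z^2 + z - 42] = 2*z + 1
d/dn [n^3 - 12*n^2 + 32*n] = 3*n^2 - 24*n + 32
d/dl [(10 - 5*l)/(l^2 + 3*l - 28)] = 5*(l^2 - 4*l + 22)/(l^4 + 6*l^3 - 47*l^2 - 168*l + 784)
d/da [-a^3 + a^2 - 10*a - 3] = -3*a^2 + 2*a - 10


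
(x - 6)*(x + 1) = x^2 - 5*x - 6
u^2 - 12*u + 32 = (u - 8)*(u - 4)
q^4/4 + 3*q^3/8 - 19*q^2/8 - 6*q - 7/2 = (q/2 + 1)^2*(q - 7/2)*(q + 1)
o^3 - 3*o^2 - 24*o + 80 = (o - 4)^2*(o + 5)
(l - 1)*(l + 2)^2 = l^3 + 3*l^2 - 4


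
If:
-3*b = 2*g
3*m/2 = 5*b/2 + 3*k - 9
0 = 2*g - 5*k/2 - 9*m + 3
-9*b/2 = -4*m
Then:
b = -432/1195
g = 648/1195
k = 3702/1195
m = -486/1195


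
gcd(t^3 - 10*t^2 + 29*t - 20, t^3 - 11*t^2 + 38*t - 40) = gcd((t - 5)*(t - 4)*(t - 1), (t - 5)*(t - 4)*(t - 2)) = t^2 - 9*t + 20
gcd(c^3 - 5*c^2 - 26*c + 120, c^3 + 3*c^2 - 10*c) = c + 5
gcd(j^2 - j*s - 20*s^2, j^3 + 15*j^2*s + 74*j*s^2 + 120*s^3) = j + 4*s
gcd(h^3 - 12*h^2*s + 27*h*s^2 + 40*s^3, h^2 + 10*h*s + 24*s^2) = 1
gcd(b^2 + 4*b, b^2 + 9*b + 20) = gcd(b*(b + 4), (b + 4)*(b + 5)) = b + 4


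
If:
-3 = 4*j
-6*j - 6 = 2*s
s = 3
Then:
No Solution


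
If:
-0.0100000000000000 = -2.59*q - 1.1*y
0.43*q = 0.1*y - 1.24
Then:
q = -1.86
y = 4.39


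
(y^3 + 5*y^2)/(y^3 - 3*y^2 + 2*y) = y*(y + 5)/(y^2 - 3*y + 2)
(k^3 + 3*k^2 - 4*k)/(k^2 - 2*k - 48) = k*(-k^2 - 3*k + 4)/(-k^2 + 2*k + 48)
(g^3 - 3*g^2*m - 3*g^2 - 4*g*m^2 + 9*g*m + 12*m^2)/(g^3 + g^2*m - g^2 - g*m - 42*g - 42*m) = (g^2 - 4*g*m - 3*g + 12*m)/(g^2 - g - 42)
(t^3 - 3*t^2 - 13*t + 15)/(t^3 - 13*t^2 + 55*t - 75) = (t^2 + 2*t - 3)/(t^2 - 8*t + 15)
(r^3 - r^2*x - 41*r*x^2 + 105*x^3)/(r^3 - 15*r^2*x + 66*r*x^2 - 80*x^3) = (r^2 + 4*r*x - 21*x^2)/(r^2 - 10*r*x + 16*x^2)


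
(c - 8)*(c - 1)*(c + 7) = c^3 - 2*c^2 - 55*c + 56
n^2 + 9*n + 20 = (n + 4)*(n + 5)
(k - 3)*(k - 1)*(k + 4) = k^3 - 13*k + 12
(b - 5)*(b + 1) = b^2 - 4*b - 5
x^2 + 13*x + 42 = (x + 6)*(x + 7)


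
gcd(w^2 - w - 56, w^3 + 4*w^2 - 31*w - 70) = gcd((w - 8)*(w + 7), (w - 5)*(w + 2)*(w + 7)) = w + 7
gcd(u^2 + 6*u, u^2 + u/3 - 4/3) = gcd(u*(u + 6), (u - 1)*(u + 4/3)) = 1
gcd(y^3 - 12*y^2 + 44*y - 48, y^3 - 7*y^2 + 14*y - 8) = y^2 - 6*y + 8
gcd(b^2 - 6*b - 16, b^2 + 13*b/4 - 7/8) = 1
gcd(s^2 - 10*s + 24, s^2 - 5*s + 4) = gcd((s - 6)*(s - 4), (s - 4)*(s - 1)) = s - 4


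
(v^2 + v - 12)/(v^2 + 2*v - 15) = (v + 4)/(v + 5)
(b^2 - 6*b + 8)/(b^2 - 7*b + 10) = (b - 4)/(b - 5)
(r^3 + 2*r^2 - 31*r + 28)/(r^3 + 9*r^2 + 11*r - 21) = (r - 4)/(r + 3)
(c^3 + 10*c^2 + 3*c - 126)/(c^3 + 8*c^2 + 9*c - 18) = (c^2 + 4*c - 21)/(c^2 + 2*c - 3)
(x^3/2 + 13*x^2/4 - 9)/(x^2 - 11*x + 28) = (2*x^3 + 13*x^2 - 36)/(4*(x^2 - 11*x + 28))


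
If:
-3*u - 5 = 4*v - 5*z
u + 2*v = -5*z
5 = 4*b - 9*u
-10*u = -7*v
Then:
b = 125/352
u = -35/88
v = -25/44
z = 27/88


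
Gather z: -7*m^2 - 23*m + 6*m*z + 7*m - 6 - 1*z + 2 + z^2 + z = -7*m^2 + 6*m*z - 16*m + z^2 - 4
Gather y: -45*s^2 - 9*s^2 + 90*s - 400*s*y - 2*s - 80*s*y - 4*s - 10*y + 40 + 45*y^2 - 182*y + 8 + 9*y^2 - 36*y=-54*s^2 + 84*s + 54*y^2 + y*(-480*s - 228) + 48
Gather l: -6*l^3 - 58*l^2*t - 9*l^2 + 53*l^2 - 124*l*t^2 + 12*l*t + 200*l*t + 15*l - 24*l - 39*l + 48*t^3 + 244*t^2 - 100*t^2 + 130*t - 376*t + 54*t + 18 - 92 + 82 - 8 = -6*l^3 + l^2*(44 - 58*t) + l*(-124*t^2 + 212*t - 48) + 48*t^3 + 144*t^2 - 192*t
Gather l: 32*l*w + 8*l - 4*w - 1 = l*(32*w + 8) - 4*w - 1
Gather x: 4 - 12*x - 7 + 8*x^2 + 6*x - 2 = 8*x^2 - 6*x - 5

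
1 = 1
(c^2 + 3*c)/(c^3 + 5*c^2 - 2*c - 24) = c/(c^2 + 2*c - 8)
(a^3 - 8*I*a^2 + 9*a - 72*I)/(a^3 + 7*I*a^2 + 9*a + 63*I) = (a - 8*I)/(a + 7*I)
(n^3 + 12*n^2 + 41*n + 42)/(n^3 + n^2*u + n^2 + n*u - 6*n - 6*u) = (n^2 + 9*n + 14)/(n^2 + n*u - 2*n - 2*u)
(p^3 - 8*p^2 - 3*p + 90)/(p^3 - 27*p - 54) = (p - 5)/(p + 3)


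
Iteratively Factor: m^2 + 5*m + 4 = (m + 1)*(m + 4)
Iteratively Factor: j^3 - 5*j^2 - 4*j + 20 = (j - 2)*(j^2 - 3*j - 10) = (j - 5)*(j - 2)*(j + 2)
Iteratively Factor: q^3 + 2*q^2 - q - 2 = (q + 1)*(q^2 + q - 2) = (q + 1)*(q + 2)*(q - 1)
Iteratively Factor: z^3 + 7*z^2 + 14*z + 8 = (z + 2)*(z^2 + 5*z + 4) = (z + 2)*(z + 4)*(z + 1)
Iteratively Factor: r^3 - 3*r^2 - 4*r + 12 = (r + 2)*(r^2 - 5*r + 6) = (r - 3)*(r + 2)*(r - 2)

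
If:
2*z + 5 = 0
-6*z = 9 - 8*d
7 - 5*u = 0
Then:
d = -3/4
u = 7/5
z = -5/2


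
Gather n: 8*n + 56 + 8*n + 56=16*n + 112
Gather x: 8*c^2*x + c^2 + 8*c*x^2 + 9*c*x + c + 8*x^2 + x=c^2 + c + x^2*(8*c + 8) + x*(8*c^2 + 9*c + 1)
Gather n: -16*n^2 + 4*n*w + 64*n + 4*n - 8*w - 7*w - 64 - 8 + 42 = -16*n^2 + n*(4*w + 68) - 15*w - 30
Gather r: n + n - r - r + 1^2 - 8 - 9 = 2*n - 2*r - 16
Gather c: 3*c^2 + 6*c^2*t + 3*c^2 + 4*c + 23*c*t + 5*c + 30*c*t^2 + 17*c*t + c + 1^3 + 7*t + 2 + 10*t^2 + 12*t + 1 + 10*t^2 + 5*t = c^2*(6*t + 6) + c*(30*t^2 + 40*t + 10) + 20*t^2 + 24*t + 4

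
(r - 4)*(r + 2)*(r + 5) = r^3 + 3*r^2 - 18*r - 40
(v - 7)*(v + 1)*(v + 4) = v^3 - 2*v^2 - 31*v - 28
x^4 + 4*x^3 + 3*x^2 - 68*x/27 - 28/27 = (x - 2/3)*(x + 1/3)*(x + 2)*(x + 7/3)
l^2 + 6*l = l*(l + 6)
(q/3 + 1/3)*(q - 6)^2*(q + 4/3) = q^4/3 - 29*q^3/9 + 28*q^2/9 + 68*q/3 + 16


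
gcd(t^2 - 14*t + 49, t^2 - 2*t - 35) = t - 7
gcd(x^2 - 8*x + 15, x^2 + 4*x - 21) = x - 3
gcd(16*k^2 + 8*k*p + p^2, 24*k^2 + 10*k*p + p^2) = 4*k + p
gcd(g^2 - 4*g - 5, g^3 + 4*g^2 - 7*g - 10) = g + 1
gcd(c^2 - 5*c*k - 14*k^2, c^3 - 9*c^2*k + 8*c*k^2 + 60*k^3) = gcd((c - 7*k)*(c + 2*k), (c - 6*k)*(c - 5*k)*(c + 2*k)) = c + 2*k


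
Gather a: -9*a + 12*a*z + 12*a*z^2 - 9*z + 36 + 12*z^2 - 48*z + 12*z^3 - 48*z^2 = a*(12*z^2 + 12*z - 9) + 12*z^3 - 36*z^2 - 57*z + 36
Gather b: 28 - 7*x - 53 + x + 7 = -6*x - 18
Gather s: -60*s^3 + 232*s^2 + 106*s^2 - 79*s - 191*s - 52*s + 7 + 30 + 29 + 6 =-60*s^3 + 338*s^2 - 322*s + 72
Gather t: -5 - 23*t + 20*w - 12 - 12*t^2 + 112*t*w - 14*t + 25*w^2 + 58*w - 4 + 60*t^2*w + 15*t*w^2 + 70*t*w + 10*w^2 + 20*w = t^2*(60*w - 12) + t*(15*w^2 + 182*w - 37) + 35*w^2 + 98*w - 21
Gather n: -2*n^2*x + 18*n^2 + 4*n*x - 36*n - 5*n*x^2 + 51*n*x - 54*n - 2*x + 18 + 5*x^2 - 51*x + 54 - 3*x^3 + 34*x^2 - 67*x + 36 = n^2*(18 - 2*x) + n*(-5*x^2 + 55*x - 90) - 3*x^3 + 39*x^2 - 120*x + 108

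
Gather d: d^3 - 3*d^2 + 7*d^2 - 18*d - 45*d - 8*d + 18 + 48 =d^3 + 4*d^2 - 71*d + 66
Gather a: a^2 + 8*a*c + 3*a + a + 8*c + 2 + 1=a^2 + a*(8*c + 4) + 8*c + 3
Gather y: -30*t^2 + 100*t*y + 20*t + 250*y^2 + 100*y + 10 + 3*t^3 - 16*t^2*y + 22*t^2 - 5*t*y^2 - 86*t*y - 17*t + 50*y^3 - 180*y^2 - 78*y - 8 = 3*t^3 - 8*t^2 + 3*t + 50*y^3 + y^2*(70 - 5*t) + y*(-16*t^2 + 14*t + 22) + 2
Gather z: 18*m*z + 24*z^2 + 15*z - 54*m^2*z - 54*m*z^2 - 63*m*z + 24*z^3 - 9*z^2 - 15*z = 24*z^3 + z^2*(15 - 54*m) + z*(-54*m^2 - 45*m)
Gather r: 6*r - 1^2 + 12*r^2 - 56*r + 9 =12*r^2 - 50*r + 8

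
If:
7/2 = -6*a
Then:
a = -7/12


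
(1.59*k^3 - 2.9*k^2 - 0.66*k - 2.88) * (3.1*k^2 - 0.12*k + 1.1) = 4.929*k^5 - 9.1808*k^4 + 0.051*k^3 - 12.0388*k^2 - 0.3804*k - 3.168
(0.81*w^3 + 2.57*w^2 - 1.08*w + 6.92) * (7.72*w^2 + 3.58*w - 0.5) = 6.2532*w^5 + 22.7402*w^4 + 0.458*w^3 + 48.271*w^2 + 25.3136*w - 3.46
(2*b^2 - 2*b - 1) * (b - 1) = 2*b^3 - 4*b^2 + b + 1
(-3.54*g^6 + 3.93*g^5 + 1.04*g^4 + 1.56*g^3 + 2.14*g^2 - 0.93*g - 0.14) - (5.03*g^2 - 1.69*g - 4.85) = -3.54*g^6 + 3.93*g^5 + 1.04*g^4 + 1.56*g^3 - 2.89*g^2 + 0.76*g + 4.71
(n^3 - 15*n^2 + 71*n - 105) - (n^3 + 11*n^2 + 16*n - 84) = -26*n^2 + 55*n - 21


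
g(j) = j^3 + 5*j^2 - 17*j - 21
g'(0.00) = -17.00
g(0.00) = -21.00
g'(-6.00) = 31.00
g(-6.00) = 45.00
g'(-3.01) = -19.92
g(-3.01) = 48.20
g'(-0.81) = -23.13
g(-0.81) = -4.48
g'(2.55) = 28.01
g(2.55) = -15.26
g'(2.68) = 31.35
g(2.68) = -11.40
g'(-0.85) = -23.33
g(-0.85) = -3.55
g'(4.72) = 97.04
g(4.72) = 115.31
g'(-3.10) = -19.17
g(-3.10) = 49.96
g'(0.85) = -6.33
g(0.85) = -31.22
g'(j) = 3*j^2 + 10*j - 17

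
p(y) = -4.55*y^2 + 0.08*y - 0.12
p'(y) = 0.08 - 9.1*y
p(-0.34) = -0.67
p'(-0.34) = 3.17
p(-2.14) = -21.13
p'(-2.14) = 19.55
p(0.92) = -3.90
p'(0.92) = -8.29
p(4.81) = -105.00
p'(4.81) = -43.69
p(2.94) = -39.21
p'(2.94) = -26.67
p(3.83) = -66.56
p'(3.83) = -34.77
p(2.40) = -26.14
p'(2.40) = -21.76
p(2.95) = -39.48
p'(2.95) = -26.76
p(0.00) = -0.12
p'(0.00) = 0.08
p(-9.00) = -369.39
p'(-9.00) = 81.98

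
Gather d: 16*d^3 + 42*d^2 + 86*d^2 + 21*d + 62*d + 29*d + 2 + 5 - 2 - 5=16*d^3 + 128*d^2 + 112*d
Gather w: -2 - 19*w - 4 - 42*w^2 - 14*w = -42*w^2 - 33*w - 6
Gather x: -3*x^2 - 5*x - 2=-3*x^2 - 5*x - 2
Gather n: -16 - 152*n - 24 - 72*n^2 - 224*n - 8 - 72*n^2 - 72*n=-144*n^2 - 448*n - 48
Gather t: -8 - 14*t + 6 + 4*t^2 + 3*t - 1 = 4*t^2 - 11*t - 3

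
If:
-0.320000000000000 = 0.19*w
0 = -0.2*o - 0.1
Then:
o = -0.50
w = -1.68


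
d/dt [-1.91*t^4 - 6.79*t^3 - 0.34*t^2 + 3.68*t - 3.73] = -7.64*t^3 - 20.37*t^2 - 0.68*t + 3.68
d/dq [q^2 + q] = 2*q + 1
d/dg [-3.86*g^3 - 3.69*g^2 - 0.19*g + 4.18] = -11.58*g^2 - 7.38*g - 0.19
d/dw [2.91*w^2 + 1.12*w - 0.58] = 5.82*w + 1.12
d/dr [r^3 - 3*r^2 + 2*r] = 3*r^2 - 6*r + 2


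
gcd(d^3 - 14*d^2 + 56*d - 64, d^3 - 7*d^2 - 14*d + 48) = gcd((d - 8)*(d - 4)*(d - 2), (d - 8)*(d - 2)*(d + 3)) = d^2 - 10*d + 16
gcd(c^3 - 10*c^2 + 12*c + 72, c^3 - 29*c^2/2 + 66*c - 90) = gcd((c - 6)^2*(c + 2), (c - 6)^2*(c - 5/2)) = c^2 - 12*c + 36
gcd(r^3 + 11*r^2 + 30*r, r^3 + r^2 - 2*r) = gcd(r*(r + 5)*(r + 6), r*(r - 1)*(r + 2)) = r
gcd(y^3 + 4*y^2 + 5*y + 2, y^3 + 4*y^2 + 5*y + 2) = y^3 + 4*y^2 + 5*y + 2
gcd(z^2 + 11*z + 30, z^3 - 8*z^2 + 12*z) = 1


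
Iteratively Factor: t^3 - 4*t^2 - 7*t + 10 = (t + 2)*(t^2 - 6*t + 5) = (t - 1)*(t + 2)*(t - 5)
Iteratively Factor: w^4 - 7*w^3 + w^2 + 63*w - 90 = (w + 3)*(w^3 - 10*w^2 + 31*w - 30) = (w - 3)*(w + 3)*(w^2 - 7*w + 10) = (w - 5)*(w - 3)*(w + 3)*(w - 2)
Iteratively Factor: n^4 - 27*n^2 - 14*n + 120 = (n + 3)*(n^3 - 3*n^2 - 18*n + 40) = (n - 5)*(n + 3)*(n^2 + 2*n - 8) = (n - 5)*(n - 2)*(n + 3)*(n + 4)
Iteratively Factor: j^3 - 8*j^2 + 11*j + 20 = (j - 4)*(j^2 - 4*j - 5) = (j - 5)*(j - 4)*(j + 1)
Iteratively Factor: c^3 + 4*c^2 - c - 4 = (c + 4)*(c^2 - 1) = (c - 1)*(c + 4)*(c + 1)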